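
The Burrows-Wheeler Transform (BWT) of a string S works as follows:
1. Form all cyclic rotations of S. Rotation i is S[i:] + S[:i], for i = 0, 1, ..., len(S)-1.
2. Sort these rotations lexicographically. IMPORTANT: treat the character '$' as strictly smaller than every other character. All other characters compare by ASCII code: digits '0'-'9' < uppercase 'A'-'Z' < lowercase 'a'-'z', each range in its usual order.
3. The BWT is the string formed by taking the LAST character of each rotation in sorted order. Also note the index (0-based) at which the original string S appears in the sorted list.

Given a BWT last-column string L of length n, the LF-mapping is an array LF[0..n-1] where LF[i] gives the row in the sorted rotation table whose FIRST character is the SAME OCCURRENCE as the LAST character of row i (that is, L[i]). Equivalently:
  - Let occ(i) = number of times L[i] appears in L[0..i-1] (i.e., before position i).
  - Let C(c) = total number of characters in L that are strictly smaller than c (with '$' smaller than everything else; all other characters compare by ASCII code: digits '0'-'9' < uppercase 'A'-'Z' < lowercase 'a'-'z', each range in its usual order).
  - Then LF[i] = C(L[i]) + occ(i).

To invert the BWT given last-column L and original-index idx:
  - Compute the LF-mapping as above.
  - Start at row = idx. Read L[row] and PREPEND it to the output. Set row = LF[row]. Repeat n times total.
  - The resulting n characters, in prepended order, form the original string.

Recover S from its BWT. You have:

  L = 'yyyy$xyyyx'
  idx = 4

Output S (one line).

Answer: yxyxyyyyy$

Derivation:
LF mapping: 3 4 5 6 0 1 7 8 9 2
Walk LF starting at row 4, prepending L[row]:
  step 1: row=4, L[4]='$', prepend. Next row=LF[4]=0
  step 2: row=0, L[0]='y', prepend. Next row=LF[0]=3
  step 3: row=3, L[3]='y', prepend. Next row=LF[3]=6
  step 4: row=6, L[6]='y', prepend. Next row=LF[6]=7
  step 5: row=7, L[7]='y', prepend. Next row=LF[7]=8
  step 6: row=8, L[8]='y', prepend. Next row=LF[8]=9
  step 7: row=9, L[9]='x', prepend. Next row=LF[9]=2
  step 8: row=2, L[2]='y', prepend. Next row=LF[2]=5
  step 9: row=5, L[5]='x', prepend. Next row=LF[5]=1
  step 10: row=1, L[1]='y', prepend. Next row=LF[1]=4
Reversed output: yxyxyyyyy$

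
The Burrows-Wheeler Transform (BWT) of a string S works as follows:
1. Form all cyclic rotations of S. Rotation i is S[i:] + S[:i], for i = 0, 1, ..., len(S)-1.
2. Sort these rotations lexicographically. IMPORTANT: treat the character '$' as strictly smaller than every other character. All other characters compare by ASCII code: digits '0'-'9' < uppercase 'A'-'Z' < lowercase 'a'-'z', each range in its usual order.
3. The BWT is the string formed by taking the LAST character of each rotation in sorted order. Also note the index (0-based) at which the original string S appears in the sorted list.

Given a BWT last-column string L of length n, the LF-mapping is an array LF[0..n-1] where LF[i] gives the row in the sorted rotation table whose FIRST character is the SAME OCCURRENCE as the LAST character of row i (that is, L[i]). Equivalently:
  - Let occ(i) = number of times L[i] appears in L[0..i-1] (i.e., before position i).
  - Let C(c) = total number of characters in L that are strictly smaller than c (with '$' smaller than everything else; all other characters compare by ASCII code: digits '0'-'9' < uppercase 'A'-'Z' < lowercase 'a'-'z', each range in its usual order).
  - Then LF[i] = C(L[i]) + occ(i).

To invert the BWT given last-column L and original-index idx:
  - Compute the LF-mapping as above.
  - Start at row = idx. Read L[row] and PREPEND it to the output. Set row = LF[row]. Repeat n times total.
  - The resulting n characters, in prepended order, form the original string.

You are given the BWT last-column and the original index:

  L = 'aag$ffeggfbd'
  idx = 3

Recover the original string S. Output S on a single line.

Answer: bgfefdgfgaa$

Derivation:
LF mapping: 1 2 9 0 6 7 5 10 11 8 3 4
Walk LF starting at row 3, prepending L[row]:
  step 1: row=3, L[3]='$', prepend. Next row=LF[3]=0
  step 2: row=0, L[0]='a', prepend. Next row=LF[0]=1
  step 3: row=1, L[1]='a', prepend. Next row=LF[1]=2
  step 4: row=2, L[2]='g', prepend. Next row=LF[2]=9
  step 5: row=9, L[9]='f', prepend. Next row=LF[9]=8
  step 6: row=8, L[8]='g', prepend. Next row=LF[8]=11
  step 7: row=11, L[11]='d', prepend. Next row=LF[11]=4
  step 8: row=4, L[4]='f', prepend. Next row=LF[4]=6
  step 9: row=6, L[6]='e', prepend. Next row=LF[6]=5
  step 10: row=5, L[5]='f', prepend. Next row=LF[5]=7
  step 11: row=7, L[7]='g', prepend. Next row=LF[7]=10
  step 12: row=10, L[10]='b', prepend. Next row=LF[10]=3
Reversed output: bgfefdgfgaa$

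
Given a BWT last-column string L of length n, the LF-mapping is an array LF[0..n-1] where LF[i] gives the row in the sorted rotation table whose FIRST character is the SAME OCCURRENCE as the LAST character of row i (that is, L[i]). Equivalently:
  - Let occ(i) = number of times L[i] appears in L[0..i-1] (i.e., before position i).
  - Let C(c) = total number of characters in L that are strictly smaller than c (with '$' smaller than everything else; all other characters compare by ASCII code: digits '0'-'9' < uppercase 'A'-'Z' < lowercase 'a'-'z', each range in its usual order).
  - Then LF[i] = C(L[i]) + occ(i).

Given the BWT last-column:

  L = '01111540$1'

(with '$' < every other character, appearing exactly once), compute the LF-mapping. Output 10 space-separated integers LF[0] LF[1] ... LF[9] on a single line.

Char counts: '$':1, '0':2, '1':5, '4':1, '5':1
C (first-col start): C('$')=0, C('0')=1, C('1')=3, C('4')=8, C('5')=9
L[0]='0': occ=0, LF[0]=C('0')+0=1+0=1
L[1]='1': occ=0, LF[1]=C('1')+0=3+0=3
L[2]='1': occ=1, LF[2]=C('1')+1=3+1=4
L[3]='1': occ=2, LF[3]=C('1')+2=3+2=5
L[4]='1': occ=3, LF[4]=C('1')+3=3+3=6
L[5]='5': occ=0, LF[5]=C('5')+0=9+0=9
L[6]='4': occ=0, LF[6]=C('4')+0=8+0=8
L[7]='0': occ=1, LF[7]=C('0')+1=1+1=2
L[8]='$': occ=0, LF[8]=C('$')+0=0+0=0
L[9]='1': occ=4, LF[9]=C('1')+4=3+4=7

Answer: 1 3 4 5 6 9 8 2 0 7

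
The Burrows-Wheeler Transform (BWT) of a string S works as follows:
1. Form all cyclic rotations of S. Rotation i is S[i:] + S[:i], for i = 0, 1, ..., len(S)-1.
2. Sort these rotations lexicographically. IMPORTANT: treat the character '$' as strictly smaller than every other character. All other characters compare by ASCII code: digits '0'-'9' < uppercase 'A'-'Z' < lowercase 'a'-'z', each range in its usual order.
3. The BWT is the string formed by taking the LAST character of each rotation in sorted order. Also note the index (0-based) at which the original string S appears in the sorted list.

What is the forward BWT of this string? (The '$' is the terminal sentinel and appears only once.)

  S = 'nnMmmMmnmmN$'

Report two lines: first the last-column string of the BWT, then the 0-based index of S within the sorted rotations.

All 12 rotations (rotation i = S[i:]+S[:i]):
  rot[0] = nnMmmMmnmmN$
  rot[1] = nMmmMmnmmN$n
  rot[2] = MmmMmnmmN$nn
  rot[3] = mmMmnmmN$nnM
  rot[4] = mMmnmmN$nnMm
  rot[5] = MmnmmN$nnMmm
  rot[6] = mnmmN$nnMmmM
  rot[7] = nmmN$nnMmmMm
  rot[8] = mmN$nnMmmMmn
  rot[9] = mN$nnMmmMmnm
  rot[10] = N$nnMmmMmnmm
  rot[11] = $nnMmmMmnmmN
Sorted (with $ < everything):
  sorted[0] = $nnMmmMmnmmN  (last char: 'N')
  sorted[1] = MmmMmnmmN$nn  (last char: 'n')
  sorted[2] = MmnmmN$nnMmm  (last char: 'm')
  sorted[3] = N$nnMmmMmnmm  (last char: 'm')
  sorted[4] = mMmnmmN$nnMm  (last char: 'm')
  sorted[5] = mN$nnMmmMmnm  (last char: 'm')
  sorted[6] = mmMmnmmN$nnM  (last char: 'M')
  sorted[7] = mmN$nnMmmMmn  (last char: 'n')
  sorted[8] = mnmmN$nnMmmM  (last char: 'M')
  sorted[9] = nMmmMmnmmN$n  (last char: 'n')
  sorted[10] = nmmN$nnMmmMm  (last char: 'm')
  sorted[11] = nnMmmMmnmmN$  (last char: '$')
Last column: NnmmmmMnMnm$
Original string S is at sorted index 11

Answer: NnmmmmMnMnm$
11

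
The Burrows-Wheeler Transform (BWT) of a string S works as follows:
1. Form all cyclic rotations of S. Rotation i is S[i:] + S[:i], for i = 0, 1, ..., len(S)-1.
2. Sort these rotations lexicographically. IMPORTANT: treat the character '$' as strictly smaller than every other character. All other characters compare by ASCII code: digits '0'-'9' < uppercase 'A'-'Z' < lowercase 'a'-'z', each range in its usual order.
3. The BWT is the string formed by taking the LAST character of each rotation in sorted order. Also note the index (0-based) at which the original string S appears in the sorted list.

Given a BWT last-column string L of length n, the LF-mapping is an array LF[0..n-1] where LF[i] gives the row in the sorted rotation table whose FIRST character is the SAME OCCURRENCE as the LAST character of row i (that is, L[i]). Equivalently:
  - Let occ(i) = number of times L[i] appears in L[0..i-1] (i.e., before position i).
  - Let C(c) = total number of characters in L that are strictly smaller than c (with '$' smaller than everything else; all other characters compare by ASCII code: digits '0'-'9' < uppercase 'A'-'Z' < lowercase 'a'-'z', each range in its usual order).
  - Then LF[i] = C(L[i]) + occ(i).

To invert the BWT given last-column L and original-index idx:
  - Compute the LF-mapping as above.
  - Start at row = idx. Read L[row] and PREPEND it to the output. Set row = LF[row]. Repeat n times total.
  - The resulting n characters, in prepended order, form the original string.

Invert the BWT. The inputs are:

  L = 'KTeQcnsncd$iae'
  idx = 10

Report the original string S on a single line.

LF mapping: 1 3 8 2 5 11 13 12 6 7 0 10 4 9
Walk LF starting at row 10, prepending L[row]:
  step 1: row=10, L[10]='$', prepend. Next row=LF[10]=0
  step 2: row=0, L[0]='K', prepend. Next row=LF[0]=1
  step 3: row=1, L[1]='T', prepend. Next row=LF[1]=3
  step 4: row=3, L[3]='Q', prepend. Next row=LF[3]=2
  step 5: row=2, L[2]='e', prepend. Next row=LF[2]=8
  step 6: row=8, L[8]='c', prepend. Next row=LF[8]=6
  step 7: row=6, L[6]='s', prepend. Next row=LF[6]=13
  step 8: row=13, L[13]='e', prepend. Next row=LF[13]=9
  step 9: row=9, L[9]='d', prepend. Next row=LF[9]=7
  step 10: row=7, L[7]='n', prepend. Next row=LF[7]=12
  step 11: row=12, L[12]='a', prepend. Next row=LF[12]=4
  step 12: row=4, L[4]='c', prepend. Next row=LF[4]=5
  step 13: row=5, L[5]='n', prepend. Next row=LF[5]=11
  step 14: row=11, L[11]='i', prepend. Next row=LF[11]=10
Reversed output: incandesceQTK$

Answer: incandesceQTK$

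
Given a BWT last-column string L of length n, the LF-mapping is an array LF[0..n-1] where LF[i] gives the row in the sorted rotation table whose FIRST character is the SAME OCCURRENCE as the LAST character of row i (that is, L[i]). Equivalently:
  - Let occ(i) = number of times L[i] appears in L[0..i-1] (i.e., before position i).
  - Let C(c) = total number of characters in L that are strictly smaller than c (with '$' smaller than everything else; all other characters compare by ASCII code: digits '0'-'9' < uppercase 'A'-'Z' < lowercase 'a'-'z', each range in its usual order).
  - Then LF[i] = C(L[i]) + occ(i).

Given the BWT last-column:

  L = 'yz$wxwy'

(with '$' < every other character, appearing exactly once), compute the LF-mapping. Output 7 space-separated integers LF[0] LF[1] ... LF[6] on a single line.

Answer: 4 6 0 1 3 2 5

Derivation:
Char counts: '$':1, 'w':2, 'x':1, 'y':2, 'z':1
C (first-col start): C('$')=0, C('w')=1, C('x')=3, C('y')=4, C('z')=6
L[0]='y': occ=0, LF[0]=C('y')+0=4+0=4
L[1]='z': occ=0, LF[1]=C('z')+0=6+0=6
L[2]='$': occ=0, LF[2]=C('$')+0=0+0=0
L[3]='w': occ=0, LF[3]=C('w')+0=1+0=1
L[4]='x': occ=0, LF[4]=C('x')+0=3+0=3
L[5]='w': occ=1, LF[5]=C('w')+1=1+1=2
L[6]='y': occ=1, LF[6]=C('y')+1=4+1=5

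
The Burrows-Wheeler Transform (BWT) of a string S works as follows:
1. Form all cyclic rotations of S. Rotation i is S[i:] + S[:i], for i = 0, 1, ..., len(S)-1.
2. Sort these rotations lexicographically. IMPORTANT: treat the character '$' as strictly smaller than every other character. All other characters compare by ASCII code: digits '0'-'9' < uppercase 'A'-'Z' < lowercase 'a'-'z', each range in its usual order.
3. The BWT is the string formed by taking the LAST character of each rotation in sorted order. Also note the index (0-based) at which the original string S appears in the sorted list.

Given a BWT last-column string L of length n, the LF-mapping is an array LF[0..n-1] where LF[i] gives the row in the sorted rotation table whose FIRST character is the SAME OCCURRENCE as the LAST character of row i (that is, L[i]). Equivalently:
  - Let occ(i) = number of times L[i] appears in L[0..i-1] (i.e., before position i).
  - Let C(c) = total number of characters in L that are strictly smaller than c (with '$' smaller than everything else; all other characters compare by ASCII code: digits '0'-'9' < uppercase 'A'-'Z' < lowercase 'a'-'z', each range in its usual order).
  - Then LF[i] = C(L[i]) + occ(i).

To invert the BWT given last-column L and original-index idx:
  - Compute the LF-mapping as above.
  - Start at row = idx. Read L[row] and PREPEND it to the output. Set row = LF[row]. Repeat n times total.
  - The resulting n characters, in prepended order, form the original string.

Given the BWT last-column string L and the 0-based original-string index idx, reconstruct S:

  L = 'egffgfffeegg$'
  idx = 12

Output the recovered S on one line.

Answer: gggfeffffege$

Derivation:
LF mapping: 1 9 4 5 10 6 7 8 2 3 11 12 0
Walk LF starting at row 12, prepending L[row]:
  step 1: row=12, L[12]='$', prepend. Next row=LF[12]=0
  step 2: row=0, L[0]='e', prepend. Next row=LF[0]=1
  step 3: row=1, L[1]='g', prepend. Next row=LF[1]=9
  step 4: row=9, L[9]='e', prepend. Next row=LF[9]=3
  step 5: row=3, L[3]='f', prepend. Next row=LF[3]=5
  step 6: row=5, L[5]='f', prepend. Next row=LF[5]=6
  step 7: row=6, L[6]='f', prepend. Next row=LF[6]=7
  step 8: row=7, L[7]='f', prepend. Next row=LF[7]=8
  step 9: row=8, L[8]='e', prepend. Next row=LF[8]=2
  step 10: row=2, L[2]='f', prepend. Next row=LF[2]=4
  step 11: row=4, L[4]='g', prepend. Next row=LF[4]=10
  step 12: row=10, L[10]='g', prepend. Next row=LF[10]=11
  step 13: row=11, L[11]='g', prepend. Next row=LF[11]=12
Reversed output: gggfeffffege$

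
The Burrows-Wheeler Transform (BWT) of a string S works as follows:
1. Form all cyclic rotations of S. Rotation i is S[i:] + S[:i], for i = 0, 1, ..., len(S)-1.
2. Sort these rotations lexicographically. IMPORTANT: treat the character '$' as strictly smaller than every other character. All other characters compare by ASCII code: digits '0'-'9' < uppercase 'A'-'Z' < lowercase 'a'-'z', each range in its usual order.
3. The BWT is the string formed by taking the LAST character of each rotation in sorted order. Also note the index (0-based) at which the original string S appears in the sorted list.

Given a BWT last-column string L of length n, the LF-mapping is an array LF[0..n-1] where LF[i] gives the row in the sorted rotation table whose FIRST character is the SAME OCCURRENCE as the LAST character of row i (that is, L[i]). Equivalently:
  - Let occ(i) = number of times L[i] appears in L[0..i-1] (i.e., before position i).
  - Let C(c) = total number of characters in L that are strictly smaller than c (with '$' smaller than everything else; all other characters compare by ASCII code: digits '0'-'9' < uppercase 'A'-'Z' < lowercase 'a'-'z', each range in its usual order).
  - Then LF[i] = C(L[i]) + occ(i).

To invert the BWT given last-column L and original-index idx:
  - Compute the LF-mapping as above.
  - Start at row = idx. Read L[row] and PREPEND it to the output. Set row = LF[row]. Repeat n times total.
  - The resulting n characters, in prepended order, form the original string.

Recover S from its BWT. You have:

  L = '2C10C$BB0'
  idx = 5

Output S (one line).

LF mapping: 4 7 3 1 8 0 5 6 2
Walk LF starting at row 5, prepending L[row]:
  step 1: row=5, L[5]='$', prepend. Next row=LF[5]=0
  step 2: row=0, L[0]='2', prepend. Next row=LF[0]=4
  step 3: row=4, L[4]='C', prepend. Next row=LF[4]=8
  step 4: row=8, L[8]='0', prepend. Next row=LF[8]=2
  step 5: row=2, L[2]='1', prepend. Next row=LF[2]=3
  step 6: row=3, L[3]='0', prepend. Next row=LF[3]=1
  step 7: row=1, L[1]='C', prepend. Next row=LF[1]=7
  step 8: row=7, L[7]='B', prepend. Next row=LF[7]=6
  step 9: row=6, L[6]='B', prepend. Next row=LF[6]=5
Reversed output: BBC010C2$

Answer: BBC010C2$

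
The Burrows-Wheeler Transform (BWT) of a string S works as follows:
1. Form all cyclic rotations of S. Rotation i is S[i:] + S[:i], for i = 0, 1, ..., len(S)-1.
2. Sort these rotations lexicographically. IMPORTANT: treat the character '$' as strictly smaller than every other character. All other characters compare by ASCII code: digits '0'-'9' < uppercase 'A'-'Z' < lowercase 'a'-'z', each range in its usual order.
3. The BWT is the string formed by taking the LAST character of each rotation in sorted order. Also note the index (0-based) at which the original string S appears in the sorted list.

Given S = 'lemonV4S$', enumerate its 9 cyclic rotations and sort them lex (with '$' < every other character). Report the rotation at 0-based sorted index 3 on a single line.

All 9 rotations (rotation i = S[i:]+S[:i]):
  rot[0] = lemonV4S$
  rot[1] = emonV4S$l
  rot[2] = monV4S$le
  rot[3] = onV4S$lem
  rot[4] = nV4S$lemo
  rot[5] = V4S$lemon
  rot[6] = 4S$lemonV
  rot[7] = S$lemonV4
  rot[8] = $lemonV4S
Sorted (with $ < everything):
  sorted[0] = $lemonV4S
  sorted[1] = 4S$lemonV
  sorted[2] = S$lemonV4
  sorted[3] = V4S$lemon
  sorted[4] = emonV4S$l
  sorted[5] = lemonV4S$
  sorted[6] = monV4S$le
  sorted[7] = nV4S$lemo
  sorted[8] = onV4S$lem
sorted[3] = V4S$lemon

Answer: V4S$lemon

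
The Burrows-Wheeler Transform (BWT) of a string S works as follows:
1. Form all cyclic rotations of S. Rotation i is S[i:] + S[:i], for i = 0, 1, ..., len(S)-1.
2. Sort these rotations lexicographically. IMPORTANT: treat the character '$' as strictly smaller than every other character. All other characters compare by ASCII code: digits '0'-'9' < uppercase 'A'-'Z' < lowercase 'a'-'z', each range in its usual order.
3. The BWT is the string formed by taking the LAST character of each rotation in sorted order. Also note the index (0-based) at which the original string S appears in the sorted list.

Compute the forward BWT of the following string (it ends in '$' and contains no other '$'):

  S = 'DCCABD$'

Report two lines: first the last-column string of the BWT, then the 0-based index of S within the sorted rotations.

Answer: DCACDB$
6

Derivation:
All 7 rotations (rotation i = S[i:]+S[:i]):
  rot[0] = DCCABD$
  rot[1] = CCABD$D
  rot[2] = CABD$DC
  rot[3] = ABD$DCC
  rot[4] = BD$DCCA
  rot[5] = D$DCCAB
  rot[6] = $DCCABD
Sorted (with $ < everything):
  sorted[0] = $DCCABD  (last char: 'D')
  sorted[1] = ABD$DCC  (last char: 'C')
  sorted[2] = BD$DCCA  (last char: 'A')
  sorted[3] = CABD$DC  (last char: 'C')
  sorted[4] = CCABD$D  (last char: 'D')
  sorted[5] = D$DCCAB  (last char: 'B')
  sorted[6] = DCCABD$  (last char: '$')
Last column: DCACDB$
Original string S is at sorted index 6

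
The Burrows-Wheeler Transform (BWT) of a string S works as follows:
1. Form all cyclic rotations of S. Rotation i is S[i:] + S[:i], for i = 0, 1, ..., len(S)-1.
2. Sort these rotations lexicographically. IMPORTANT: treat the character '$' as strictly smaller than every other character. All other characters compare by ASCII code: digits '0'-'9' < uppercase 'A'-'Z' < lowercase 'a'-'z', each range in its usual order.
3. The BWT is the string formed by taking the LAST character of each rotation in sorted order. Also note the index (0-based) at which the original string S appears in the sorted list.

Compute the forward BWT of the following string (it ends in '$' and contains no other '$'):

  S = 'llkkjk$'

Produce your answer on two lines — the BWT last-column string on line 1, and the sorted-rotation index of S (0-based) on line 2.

Answer: kkjkll$
6

Derivation:
All 7 rotations (rotation i = S[i:]+S[:i]):
  rot[0] = llkkjk$
  rot[1] = lkkjk$l
  rot[2] = kkjk$ll
  rot[3] = kjk$llk
  rot[4] = jk$llkk
  rot[5] = k$llkkj
  rot[6] = $llkkjk
Sorted (with $ < everything):
  sorted[0] = $llkkjk  (last char: 'k')
  sorted[1] = jk$llkk  (last char: 'k')
  sorted[2] = k$llkkj  (last char: 'j')
  sorted[3] = kjk$llk  (last char: 'k')
  sorted[4] = kkjk$ll  (last char: 'l')
  sorted[5] = lkkjk$l  (last char: 'l')
  sorted[6] = llkkjk$  (last char: '$')
Last column: kkjkll$
Original string S is at sorted index 6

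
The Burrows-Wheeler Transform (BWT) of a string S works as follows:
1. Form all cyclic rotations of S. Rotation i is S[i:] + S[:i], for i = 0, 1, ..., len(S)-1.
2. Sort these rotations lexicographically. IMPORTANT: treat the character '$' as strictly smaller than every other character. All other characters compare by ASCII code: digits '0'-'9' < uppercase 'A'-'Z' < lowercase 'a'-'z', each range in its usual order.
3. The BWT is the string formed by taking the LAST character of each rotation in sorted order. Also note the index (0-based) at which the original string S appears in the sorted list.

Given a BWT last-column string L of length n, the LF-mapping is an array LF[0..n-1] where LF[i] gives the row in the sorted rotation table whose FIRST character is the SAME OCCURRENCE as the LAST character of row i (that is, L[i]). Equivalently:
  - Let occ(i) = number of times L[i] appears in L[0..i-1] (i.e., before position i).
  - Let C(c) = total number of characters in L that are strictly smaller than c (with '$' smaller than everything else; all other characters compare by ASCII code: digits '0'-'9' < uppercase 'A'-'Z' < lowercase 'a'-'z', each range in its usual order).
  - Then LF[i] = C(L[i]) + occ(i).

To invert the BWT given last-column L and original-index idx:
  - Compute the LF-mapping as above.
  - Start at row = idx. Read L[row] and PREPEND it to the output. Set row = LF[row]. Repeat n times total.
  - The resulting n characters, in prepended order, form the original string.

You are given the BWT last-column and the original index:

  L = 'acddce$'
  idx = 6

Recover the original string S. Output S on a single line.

LF mapping: 1 2 4 5 3 6 0
Walk LF starting at row 6, prepending L[row]:
  step 1: row=6, L[6]='$', prepend. Next row=LF[6]=0
  step 2: row=0, L[0]='a', prepend. Next row=LF[0]=1
  step 3: row=1, L[1]='c', prepend. Next row=LF[1]=2
  step 4: row=2, L[2]='d', prepend. Next row=LF[2]=4
  step 5: row=4, L[4]='c', prepend. Next row=LF[4]=3
  step 6: row=3, L[3]='d', prepend. Next row=LF[3]=5
  step 7: row=5, L[5]='e', prepend. Next row=LF[5]=6
Reversed output: edcdca$

Answer: edcdca$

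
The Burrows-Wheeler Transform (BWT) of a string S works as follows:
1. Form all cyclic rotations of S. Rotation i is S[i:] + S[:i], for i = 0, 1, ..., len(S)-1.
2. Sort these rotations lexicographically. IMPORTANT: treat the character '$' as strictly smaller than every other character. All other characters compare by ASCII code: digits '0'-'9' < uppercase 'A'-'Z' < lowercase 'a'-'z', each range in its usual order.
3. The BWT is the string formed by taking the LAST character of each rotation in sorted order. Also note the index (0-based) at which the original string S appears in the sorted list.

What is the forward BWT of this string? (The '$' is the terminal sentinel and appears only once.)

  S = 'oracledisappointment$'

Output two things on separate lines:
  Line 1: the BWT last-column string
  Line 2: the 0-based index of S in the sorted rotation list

Answer: trsaelmodcteip$paoinn
14

Derivation:
All 21 rotations (rotation i = S[i:]+S[:i]):
  rot[0] = oracledisappointment$
  rot[1] = racledisappointment$o
  rot[2] = acledisappointment$or
  rot[3] = cledisappointment$ora
  rot[4] = ledisappointment$orac
  rot[5] = edisappointment$oracl
  rot[6] = disappointment$oracle
  rot[7] = isappointment$oracled
  rot[8] = sappointment$oracledi
  rot[9] = appointment$oracledis
  rot[10] = ppointment$oracledisa
  rot[11] = pointment$oracledisap
  rot[12] = ointment$oracledisapp
  rot[13] = intment$oracledisappo
  rot[14] = ntment$oracledisappoi
  rot[15] = tment$oracledisappoin
  rot[16] = ment$oracledisappoint
  rot[17] = ent$oracledisappointm
  rot[18] = nt$oracledisappointme
  rot[19] = t$oracledisappointmen
  rot[20] = $oracledisappointment
Sorted (with $ < everything):
  sorted[0] = $oracledisappointment  (last char: 't')
  sorted[1] = acledisappointment$or  (last char: 'r')
  sorted[2] = appointment$oracledis  (last char: 's')
  sorted[3] = cledisappointment$ora  (last char: 'a')
  sorted[4] = disappointment$oracle  (last char: 'e')
  sorted[5] = edisappointment$oracl  (last char: 'l')
  sorted[6] = ent$oracledisappointm  (last char: 'm')
  sorted[7] = intment$oracledisappo  (last char: 'o')
  sorted[8] = isappointment$oracled  (last char: 'd')
  sorted[9] = ledisappointment$orac  (last char: 'c')
  sorted[10] = ment$oracledisappoint  (last char: 't')
  sorted[11] = nt$oracledisappointme  (last char: 'e')
  sorted[12] = ntment$oracledisappoi  (last char: 'i')
  sorted[13] = ointment$oracledisapp  (last char: 'p')
  sorted[14] = oracledisappointment$  (last char: '$')
  sorted[15] = pointment$oracledisap  (last char: 'p')
  sorted[16] = ppointment$oracledisa  (last char: 'a')
  sorted[17] = racledisappointment$o  (last char: 'o')
  sorted[18] = sappointment$oracledi  (last char: 'i')
  sorted[19] = t$oracledisappointmen  (last char: 'n')
  sorted[20] = tment$oracledisappoin  (last char: 'n')
Last column: trsaelmodcteip$paoinn
Original string S is at sorted index 14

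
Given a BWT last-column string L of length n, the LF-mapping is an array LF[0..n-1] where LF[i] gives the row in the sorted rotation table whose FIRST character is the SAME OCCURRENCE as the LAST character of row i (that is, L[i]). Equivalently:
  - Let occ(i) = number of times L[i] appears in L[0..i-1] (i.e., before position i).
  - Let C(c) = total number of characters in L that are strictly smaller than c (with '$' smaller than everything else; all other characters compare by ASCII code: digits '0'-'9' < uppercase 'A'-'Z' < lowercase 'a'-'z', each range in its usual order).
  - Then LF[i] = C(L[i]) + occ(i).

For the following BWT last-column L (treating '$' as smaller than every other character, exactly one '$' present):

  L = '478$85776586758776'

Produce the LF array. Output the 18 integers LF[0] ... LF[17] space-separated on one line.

Answer: 1 8 14 0 15 2 9 10 5 3 16 6 11 4 17 12 13 7

Derivation:
Char counts: '$':1, '4':1, '5':3, '6':3, '7':6, '8':4
C (first-col start): C('$')=0, C('4')=1, C('5')=2, C('6')=5, C('7')=8, C('8')=14
L[0]='4': occ=0, LF[0]=C('4')+0=1+0=1
L[1]='7': occ=0, LF[1]=C('7')+0=8+0=8
L[2]='8': occ=0, LF[2]=C('8')+0=14+0=14
L[3]='$': occ=0, LF[3]=C('$')+0=0+0=0
L[4]='8': occ=1, LF[4]=C('8')+1=14+1=15
L[5]='5': occ=0, LF[5]=C('5')+0=2+0=2
L[6]='7': occ=1, LF[6]=C('7')+1=8+1=9
L[7]='7': occ=2, LF[7]=C('7')+2=8+2=10
L[8]='6': occ=0, LF[8]=C('6')+0=5+0=5
L[9]='5': occ=1, LF[9]=C('5')+1=2+1=3
L[10]='8': occ=2, LF[10]=C('8')+2=14+2=16
L[11]='6': occ=1, LF[11]=C('6')+1=5+1=6
L[12]='7': occ=3, LF[12]=C('7')+3=8+3=11
L[13]='5': occ=2, LF[13]=C('5')+2=2+2=4
L[14]='8': occ=3, LF[14]=C('8')+3=14+3=17
L[15]='7': occ=4, LF[15]=C('7')+4=8+4=12
L[16]='7': occ=5, LF[16]=C('7')+5=8+5=13
L[17]='6': occ=2, LF[17]=C('6')+2=5+2=7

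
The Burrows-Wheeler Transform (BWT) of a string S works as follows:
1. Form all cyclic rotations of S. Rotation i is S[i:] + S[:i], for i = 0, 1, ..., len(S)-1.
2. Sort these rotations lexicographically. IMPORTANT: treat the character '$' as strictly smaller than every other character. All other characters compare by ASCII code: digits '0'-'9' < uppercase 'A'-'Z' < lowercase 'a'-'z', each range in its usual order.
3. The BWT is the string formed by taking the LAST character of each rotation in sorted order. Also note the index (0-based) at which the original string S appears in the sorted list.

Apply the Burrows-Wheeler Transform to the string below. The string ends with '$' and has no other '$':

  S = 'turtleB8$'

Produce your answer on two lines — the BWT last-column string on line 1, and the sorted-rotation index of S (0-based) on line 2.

All 9 rotations (rotation i = S[i:]+S[:i]):
  rot[0] = turtleB8$
  rot[1] = urtleB8$t
  rot[2] = rtleB8$tu
  rot[3] = tleB8$tur
  rot[4] = leB8$turt
  rot[5] = eB8$turtl
  rot[6] = B8$turtle
  rot[7] = 8$turtleB
  rot[8] = $turtleB8
Sorted (with $ < everything):
  sorted[0] = $turtleB8  (last char: '8')
  sorted[1] = 8$turtleB  (last char: 'B')
  sorted[2] = B8$turtle  (last char: 'e')
  sorted[3] = eB8$turtl  (last char: 'l')
  sorted[4] = leB8$turt  (last char: 't')
  sorted[5] = rtleB8$tu  (last char: 'u')
  sorted[6] = tleB8$tur  (last char: 'r')
  sorted[7] = turtleB8$  (last char: '$')
  sorted[8] = urtleB8$t  (last char: 't')
Last column: 8Beltur$t
Original string S is at sorted index 7

Answer: 8Beltur$t
7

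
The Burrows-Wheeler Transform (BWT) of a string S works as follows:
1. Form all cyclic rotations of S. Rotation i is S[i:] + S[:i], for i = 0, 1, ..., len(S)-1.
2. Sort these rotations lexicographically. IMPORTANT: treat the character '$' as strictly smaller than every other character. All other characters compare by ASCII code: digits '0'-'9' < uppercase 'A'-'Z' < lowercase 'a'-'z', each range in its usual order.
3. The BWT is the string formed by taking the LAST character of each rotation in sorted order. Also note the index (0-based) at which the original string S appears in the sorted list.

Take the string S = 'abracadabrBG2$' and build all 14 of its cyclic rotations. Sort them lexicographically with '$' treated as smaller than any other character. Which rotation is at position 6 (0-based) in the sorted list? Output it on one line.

All 14 rotations (rotation i = S[i:]+S[:i]):
  rot[0] = abracadabrBG2$
  rot[1] = bracadabrBG2$a
  rot[2] = racadabrBG2$ab
  rot[3] = acadabrBG2$abr
  rot[4] = cadabrBG2$abra
  rot[5] = adabrBG2$abrac
  rot[6] = dabrBG2$abraca
  rot[7] = abrBG2$abracad
  rot[8] = brBG2$abracada
  rot[9] = rBG2$abracadab
  rot[10] = BG2$abracadabr
  rot[11] = G2$abracadabrB
  rot[12] = 2$abracadabrBG
  rot[13] = $abracadabrBG2
Sorted (with $ < everything):
  sorted[0] = $abracadabrBG2
  sorted[1] = 2$abracadabrBG
  sorted[2] = BG2$abracadabr
  sorted[3] = G2$abracadabrB
  sorted[4] = abrBG2$abracad
  sorted[5] = abracadabrBG2$
  sorted[6] = acadabrBG2$abr
  sorted[7] = adabrBG2$abrac
  sorted[8] = brBG2$abracada
  sorted[9] = bracadabrBG2$a
  sorted[10] = cadabrBG2$abra
  sorted[11] = dabrBG2$abraca
  sorted[12] = rBG2$abracadab
  sorted[13] = racadabrBG2$ab
sorted[6] = acadabrBG2$abr

Answer: acadabrBG2$abr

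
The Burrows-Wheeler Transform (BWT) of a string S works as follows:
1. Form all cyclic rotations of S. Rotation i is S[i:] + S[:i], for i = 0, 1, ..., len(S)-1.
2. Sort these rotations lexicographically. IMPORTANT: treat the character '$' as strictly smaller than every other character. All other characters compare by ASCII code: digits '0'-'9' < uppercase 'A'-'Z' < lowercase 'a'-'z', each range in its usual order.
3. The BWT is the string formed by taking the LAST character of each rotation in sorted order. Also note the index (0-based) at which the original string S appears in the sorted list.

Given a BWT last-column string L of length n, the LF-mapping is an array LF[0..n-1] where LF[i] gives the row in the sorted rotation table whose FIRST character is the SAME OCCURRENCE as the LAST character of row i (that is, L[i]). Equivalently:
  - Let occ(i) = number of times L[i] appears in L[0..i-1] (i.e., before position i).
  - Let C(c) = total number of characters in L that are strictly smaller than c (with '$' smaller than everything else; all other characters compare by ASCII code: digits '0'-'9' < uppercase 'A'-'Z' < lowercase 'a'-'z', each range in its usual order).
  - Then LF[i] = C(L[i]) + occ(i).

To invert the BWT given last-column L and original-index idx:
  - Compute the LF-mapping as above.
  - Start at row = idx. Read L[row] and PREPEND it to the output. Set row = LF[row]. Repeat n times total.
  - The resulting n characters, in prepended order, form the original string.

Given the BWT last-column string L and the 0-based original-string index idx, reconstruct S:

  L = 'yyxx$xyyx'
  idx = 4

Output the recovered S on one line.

Answer: xyyyxxxy$

Derivation:
LF mapping: 5 6 1 2 0 3 7 8 4
Walk LF starting at row 4, prepending L[row]:
  step 1: row=4, L[4]='$', prepend. Next row=LF[4]=0
  step 2: row=0, L[0]='y', prepend. Next row=LF[0]=5
  step 3: row=5, L[5]='x', prepend. Next row=LF[5]=3
  step 4: row=3, L[3]='x', prepend. Next row=LF[3]=2
  step 5: row=2, L[2]='x', prepend. Next row=LF[2]=1
  step 6: row=1, L[1]='y', prepend. Next row=LF[1]=6
  step 7: row=6, L[6]='y', prepend. Next row=LF[6]=7
  step 8: row=7, L[7]='y', prepend. Next row=LF[7]=8
  step 9: row=8, L[8]='x', prepend. Next row=LF[8]=4
Reversed output: xyyyxxxy$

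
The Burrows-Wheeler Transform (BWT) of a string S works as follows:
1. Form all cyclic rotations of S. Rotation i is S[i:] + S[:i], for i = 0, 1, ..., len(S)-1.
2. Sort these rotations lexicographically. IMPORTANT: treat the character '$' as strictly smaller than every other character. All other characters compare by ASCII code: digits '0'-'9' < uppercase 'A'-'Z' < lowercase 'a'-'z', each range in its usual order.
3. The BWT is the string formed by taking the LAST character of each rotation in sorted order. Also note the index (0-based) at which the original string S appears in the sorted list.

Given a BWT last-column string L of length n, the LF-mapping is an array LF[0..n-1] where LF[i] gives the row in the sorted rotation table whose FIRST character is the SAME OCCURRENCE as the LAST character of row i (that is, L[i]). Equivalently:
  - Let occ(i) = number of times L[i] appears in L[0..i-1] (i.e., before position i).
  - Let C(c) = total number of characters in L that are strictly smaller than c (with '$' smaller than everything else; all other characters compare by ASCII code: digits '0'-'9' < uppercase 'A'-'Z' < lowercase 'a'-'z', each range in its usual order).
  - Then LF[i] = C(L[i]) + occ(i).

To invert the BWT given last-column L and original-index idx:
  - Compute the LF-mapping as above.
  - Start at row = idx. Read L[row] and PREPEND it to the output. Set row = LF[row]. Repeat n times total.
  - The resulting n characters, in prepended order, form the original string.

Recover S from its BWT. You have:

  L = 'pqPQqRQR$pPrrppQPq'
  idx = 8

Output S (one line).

LF mapping: 9 13 1 4 14 7 5 8 0 10 2 16 17 11 12 6 3 15
Walk LF starting at row 8, prepending L[row]:
  step 1: row=8, L[8]='$', prepend. Next row=LF[8]=0
  step 2: row=0, L[0]='p', prepend. Next row=LF[0]=9
  step 3: row=9, L[9]='p', prepend. Next row=LF[9]=10
  step 4: row=10, L[10]='P', prepend. Next row=LF[10]=2
  step 5: row=2, L[2]='P', prepend. Next row=LF[2]=1
  step 6: row=1, L[1]='q', prepend. Next row=LF[1]=13
  step 7: row=13, L[13]='p', prepend. Next row=LF[13]=11
  step 8: row=11, L[11]='r', prepend. Next row=LF[11]=16
  step 9: row=16, L[16]='P', prepend. Next row=LF[16]=3
  step 10: row=3, L[3]='Q', prepend. Next row=LF[3]=4
  step 11: row=4, L[4]='q', prepend. Next row=LF[4]=14
  step 12: row=14, L[14]='p', prepend. Next row=LF[14]=12
  step 13: row=12, L[12]='r', prepend. Next row=LF[12]=17
  step 14: row=17, L[17]='q', prepend. Next row=LF[17]=15
  step 15: row=15, L[15]='Q', prepend. Next row=LF[15]=6
  step 16: row=6, L[6]='Q', prepend. Next row=LF[6]=5
  step 17: row=5, L[5]='R', prepend. Next row=LF[5]=7
  step 18: row=7, L[7]='R', prepend. Next row=LF[7]=8
Reversed output: RRQQqrpqQPrpqPPpp$

Answer: RRQQqrpqQPrpqPPpp$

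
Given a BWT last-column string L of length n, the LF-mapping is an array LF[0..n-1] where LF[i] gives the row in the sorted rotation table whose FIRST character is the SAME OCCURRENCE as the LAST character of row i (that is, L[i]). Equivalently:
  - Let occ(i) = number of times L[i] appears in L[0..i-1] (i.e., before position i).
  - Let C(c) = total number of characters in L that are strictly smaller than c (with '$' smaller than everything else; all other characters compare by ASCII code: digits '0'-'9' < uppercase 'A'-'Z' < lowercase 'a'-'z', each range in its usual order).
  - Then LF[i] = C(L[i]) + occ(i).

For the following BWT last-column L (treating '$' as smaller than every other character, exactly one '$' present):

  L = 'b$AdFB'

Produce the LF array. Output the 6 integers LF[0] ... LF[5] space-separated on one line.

Answer: 4 0 1 5 3 2

Derivation:
Char counts: '$':1, 'A':1, 'B':1, 'F':1, 'b':1, 'd':1
C (first-col start): C('$')=0, C('A')=1, C('B')=2, C('F')=3, C('b')=4, C('d')=5
L[0]='b': occ=0, LF[0]=C('b')+0=4+0=4
L[1]='$': occ=0, LF[1]=C('$')+0=0+0=0
L[2]='A': occ=0, LF[2]=C('A')+0=1+0=1
L[3]='d': occ=0, LF[3]=C('d')+0=5+0=5
L[4]='F': occ=0, LF[4]=C('F')+0=3+0=3
L[5]='B': occ=0, LF[5]=C('B')+0=2+0=2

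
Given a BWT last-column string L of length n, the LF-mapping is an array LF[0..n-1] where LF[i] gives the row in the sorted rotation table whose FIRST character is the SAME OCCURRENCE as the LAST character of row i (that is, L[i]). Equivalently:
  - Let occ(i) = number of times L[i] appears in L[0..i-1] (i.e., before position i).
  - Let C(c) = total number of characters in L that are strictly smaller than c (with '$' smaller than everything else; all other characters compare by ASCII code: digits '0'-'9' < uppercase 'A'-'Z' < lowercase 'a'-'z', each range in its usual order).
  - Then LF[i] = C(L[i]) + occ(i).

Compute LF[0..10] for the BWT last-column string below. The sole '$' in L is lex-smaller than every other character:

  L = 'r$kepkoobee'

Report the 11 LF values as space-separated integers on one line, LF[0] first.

Answer: 10 0 5 2 9 6 7 8 1 3 4

Derivation:
Char counts: '$':1, 'b':1, 'e':3, 'k':2, 'o':2, 'p':1, 'r':1
C (first-col start): C('$')=0, C('b')=1, C('e')=2, C('k')=5, C('o')=7, C('p')=9, C('r')=10
L[0]='r': occ=0, LF[0]=C('r')+0=10+0=10
L[1]='$': occ=0, LF[1]=C('$')+0=0+0=0
L[2]='k': occ=0, LF[2]=C('k')+0=5+0=5
L[3]='e': occ=0, LF[3]=C('e')+0=2+0=2
L[4]='p': occ=0, LF[4]=C('p')+0=9+0=9
L[5]='k': occ=1, LF[5]=C('k')+1=5+1=6
L[6]='o': occ=0, LF[6]=C('o')+0=7+0=7
L[7]='o': occ=1, LF[7]=C('o')+1=7+1=8
L[8]='b': occ=0, LF[8]=C('b')+0=1+0=1
L[9]='e': occ=1, LF[9]=C('e')+1=2+1=3
L[10]='e': occ=2, LF[10]=C('e')+2=2+2=4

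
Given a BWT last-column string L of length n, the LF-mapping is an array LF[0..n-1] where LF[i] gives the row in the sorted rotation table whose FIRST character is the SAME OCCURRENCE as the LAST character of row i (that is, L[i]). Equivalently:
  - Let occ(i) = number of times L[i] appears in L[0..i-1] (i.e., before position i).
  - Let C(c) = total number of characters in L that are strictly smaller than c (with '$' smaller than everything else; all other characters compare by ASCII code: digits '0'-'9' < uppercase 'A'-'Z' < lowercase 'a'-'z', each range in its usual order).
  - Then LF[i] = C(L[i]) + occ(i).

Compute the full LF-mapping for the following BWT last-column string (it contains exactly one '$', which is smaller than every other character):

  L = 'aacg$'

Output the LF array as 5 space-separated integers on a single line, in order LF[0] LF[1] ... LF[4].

Char counts: '$':1, 'a':2, 'c':1, 'g':1
C (first-col start): C('$')=0, C('a')=1, C('c')=3, C('g')=4
L[0]='a': occ=0, LF[0]=C('a')+0=1+0=1
L[1]='a': occ=1, LF[1]=C('a')+1=1+1=2
L[2]='c': occ=0, LF[2]=C('c')+0=3+0=3
L[3]='g': occ=0, LF[3]=C('g')+0=4+0=4
L[4]='$': occ=0, LF[4]=C('$')+0=0+0=0

Answer: 1 2 3 4 0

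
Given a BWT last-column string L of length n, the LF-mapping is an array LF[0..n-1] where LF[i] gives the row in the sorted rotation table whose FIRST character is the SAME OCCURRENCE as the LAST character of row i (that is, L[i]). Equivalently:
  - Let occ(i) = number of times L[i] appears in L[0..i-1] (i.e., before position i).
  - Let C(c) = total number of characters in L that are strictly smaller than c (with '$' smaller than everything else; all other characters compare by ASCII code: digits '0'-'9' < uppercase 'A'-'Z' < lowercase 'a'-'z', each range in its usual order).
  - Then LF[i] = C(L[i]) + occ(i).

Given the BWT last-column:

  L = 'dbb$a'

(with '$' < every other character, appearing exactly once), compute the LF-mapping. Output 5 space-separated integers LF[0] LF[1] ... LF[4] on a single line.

Answer: 4 2 3 0 1

Derivation:
Char counts: '$':1, 'a':1, 'b':2, 'd':1
C (first-col start): C('$')=0, C('a')=1, C('b')=2, C('d')=4
L[0]='d': occ=0, LF[0]=C('d')+0=4+0=4
L[1]='b': occ=0, LF[1]=C('b')+0=2+0=2
L[2]='b': occ=1, LF[2]=C('b')+1=2+1=3
L[3]='$': occ=0, LF[3]=C('$')+0=0+0=0
L[4]='a': occ=0, LF[4]=C('a')+0=1+0=1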